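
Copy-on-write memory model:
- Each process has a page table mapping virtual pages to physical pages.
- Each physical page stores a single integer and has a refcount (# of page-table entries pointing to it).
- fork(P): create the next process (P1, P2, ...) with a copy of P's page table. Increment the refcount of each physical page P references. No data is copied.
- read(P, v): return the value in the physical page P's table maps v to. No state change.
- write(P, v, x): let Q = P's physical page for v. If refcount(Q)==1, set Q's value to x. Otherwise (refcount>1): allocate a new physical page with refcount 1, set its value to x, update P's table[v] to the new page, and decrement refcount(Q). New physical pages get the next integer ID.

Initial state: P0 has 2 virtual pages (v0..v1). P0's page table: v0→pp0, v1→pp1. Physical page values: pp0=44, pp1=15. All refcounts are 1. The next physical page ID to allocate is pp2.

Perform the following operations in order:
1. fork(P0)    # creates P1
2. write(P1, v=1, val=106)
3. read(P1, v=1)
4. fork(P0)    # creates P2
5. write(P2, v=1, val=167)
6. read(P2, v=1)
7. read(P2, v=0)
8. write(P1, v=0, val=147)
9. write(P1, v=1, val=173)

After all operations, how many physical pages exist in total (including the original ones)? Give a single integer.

Op 1: fork(P0) -> P1. 2 ppages; refcounts: pp0:2 pp1:2
Op 2: write(P1, v1, 106). refcount(pp1)=2>1 -> COPY to pp2. 3 ppages; refcounts: pp0:2 pp1:1 pp2:1
Op 3: read(P1, v1) -> 106. No state change.
Op 4: fork(P0) -> P2. 3 ppages; refcounts: pp0:3 pp1:2 pp2:1
Op 5: write(P2, v1, 167). refcount(pp1)=2>1 -> COPY to pp3. 4 ppages; refcounts: pp0:3 pp1:1 pp2:1 pp3:1
Op 6: read(P2, v1) -> 167. No state change.
Op 7: read(P2, v0) -> 44. No state change.
Op 8: write(P1, v0, 147). refcount(pp0)=3>1 -> COPY to pp4. 5 ppages; refcounts: pp0:2 pp1:1 pp2:1 pp3:1 pp4:1
Op 9: write(P1, v1, 173). refcount(pp2)=1 -> write in place. 5 ppages; refcounts: pp0:2 pp1:1 pp2:1 pp3:1 pp4:1

Answer: 5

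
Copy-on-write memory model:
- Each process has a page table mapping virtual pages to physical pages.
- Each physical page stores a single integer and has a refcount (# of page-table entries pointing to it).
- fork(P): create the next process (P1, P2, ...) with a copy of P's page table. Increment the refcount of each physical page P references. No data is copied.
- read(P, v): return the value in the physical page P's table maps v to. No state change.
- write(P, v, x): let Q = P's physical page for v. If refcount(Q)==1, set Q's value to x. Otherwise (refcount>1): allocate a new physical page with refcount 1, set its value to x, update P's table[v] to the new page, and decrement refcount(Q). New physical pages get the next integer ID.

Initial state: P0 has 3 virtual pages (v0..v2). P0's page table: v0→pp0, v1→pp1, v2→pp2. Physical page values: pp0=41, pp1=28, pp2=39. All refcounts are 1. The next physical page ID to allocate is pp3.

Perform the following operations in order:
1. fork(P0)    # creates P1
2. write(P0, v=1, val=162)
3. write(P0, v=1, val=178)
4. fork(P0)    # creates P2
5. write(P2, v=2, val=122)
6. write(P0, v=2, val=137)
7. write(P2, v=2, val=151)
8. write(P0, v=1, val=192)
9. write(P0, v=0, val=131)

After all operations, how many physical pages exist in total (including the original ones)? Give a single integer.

Answer: 8

Derivation:
Op 1: fork(P0) -> P1. 3 ppages; refcounts: pp0:2 pp1:2 pp2:2
Op 2: write(P0, v1, 162). refcount(pp1)=2>1 -> COPY to pp3. 4 ppages; refcounts: pp0:2 pp1:1 pp2:2 pp3:1
Op 3: write(P0, v1, 178). refcount(pp3)=1 -> write in place. 4 ppages; refcounts: pp0:2 pp1:1 pp2:2 pp3:1
Op 4: fork(P0) -> P2. 4 ppages; refcounts: pp0:3 pp1:1 pp2:3 pp3:2
Op 5: write(P2, v2, 122). refcount(pp2)=3>1 -> COPY to pp4. 5 ppages; refcounts: pp0:3 pp1:1 pp2:2 pp3:2 pp4:1
Op 6: write(P0, v2, 137). refcount(pp2)=2>1 -> COPY to pp5. 6 ppages; refcounts: pp0:3 pp1:1 pp2:1 pp3:2 pp4:1 pp5:1
Op 7: write(P2, v2, 151). refcount(pp4)=1 -> write in place. 6 ppages; refcounts: pp0:3 pp1:1 pp2:1 pp3:2 pp4:1 pp5:1
Op 8: write(P0, v1, 192). refcount(pp3)=2>1 -> COPY to pp6. 7 ppages; refcounts: pp0:3 pp1:1 pp2:1 pp3:1 pp4:1 pp5:1 pp6:1
Op 9: write(P0, v0, 131). refcount(pp0)=3>1 -> COPY to pp7. 8 ppages; refcounts: pp0:2 pp1:1 pp2:1 pp3:1 pp4:1 pp5:1 pp6:1 pp7:1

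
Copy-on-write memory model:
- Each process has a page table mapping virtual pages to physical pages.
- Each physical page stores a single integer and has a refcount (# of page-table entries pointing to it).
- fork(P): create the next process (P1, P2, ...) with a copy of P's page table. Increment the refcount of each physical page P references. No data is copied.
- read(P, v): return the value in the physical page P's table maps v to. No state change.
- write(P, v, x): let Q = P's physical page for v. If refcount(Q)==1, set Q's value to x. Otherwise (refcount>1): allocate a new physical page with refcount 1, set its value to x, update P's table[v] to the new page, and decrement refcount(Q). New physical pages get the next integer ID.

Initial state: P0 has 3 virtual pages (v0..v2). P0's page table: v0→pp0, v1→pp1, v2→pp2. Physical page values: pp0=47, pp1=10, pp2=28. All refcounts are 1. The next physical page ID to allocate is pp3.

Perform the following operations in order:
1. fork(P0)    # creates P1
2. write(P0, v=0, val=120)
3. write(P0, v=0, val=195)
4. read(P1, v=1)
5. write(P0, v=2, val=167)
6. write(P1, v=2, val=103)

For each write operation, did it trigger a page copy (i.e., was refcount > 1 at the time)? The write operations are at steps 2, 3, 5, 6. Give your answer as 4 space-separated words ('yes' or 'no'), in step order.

Op 1: fork(P0) -> P1. 3 ppages; refcounts: pp0:2 pp1:2 pp2:2
Op 2: write(P0, v0, 120). refcount(pp0)=2>1 -> COPY to pp3. 4 ppages; refcounts: pp0:1 pp1:2 pp2:2 pp3:1
Op 3: write(P0, v0, 195). refcount(pp3)=1 -> write in place. 4 ppages; refcounts: pp0:1 pp1:2 pp2:2 pp3:1
Op 4: read(P1, v1) -> 10. No state change.
Op 5: write(P0, v2, 167). refcount(pp2)=2>1 -> COPY to pp4. 5 ppages; refcounts: pp0:1 pp1:2 pp2:1 pp3:1 pp4:1
Op 6: write(P1, v2, 103). refcount(pp2)=1 -> write in place. 5 ppages; refcounts: pp0:1 pp1:2 pp2:1 pp3:1 pp4:1

yes no yes no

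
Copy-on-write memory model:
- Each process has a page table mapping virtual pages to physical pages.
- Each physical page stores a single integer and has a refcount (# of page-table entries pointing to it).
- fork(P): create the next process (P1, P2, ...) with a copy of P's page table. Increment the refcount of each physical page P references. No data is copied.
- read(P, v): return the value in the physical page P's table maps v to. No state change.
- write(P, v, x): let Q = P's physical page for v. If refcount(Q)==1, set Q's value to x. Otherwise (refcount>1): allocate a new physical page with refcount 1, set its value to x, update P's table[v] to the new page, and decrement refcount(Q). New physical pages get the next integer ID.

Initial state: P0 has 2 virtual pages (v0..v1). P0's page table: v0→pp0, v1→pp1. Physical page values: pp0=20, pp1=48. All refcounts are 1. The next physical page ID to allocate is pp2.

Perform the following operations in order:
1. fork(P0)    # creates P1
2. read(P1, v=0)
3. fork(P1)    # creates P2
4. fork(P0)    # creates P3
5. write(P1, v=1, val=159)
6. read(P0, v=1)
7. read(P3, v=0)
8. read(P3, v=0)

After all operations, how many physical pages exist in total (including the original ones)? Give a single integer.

Answer: 3

Derivation:
Op 1: fork(P0) -> P1. 2 ppages; refcounts: pp0:2 pp1:2
Op 2: read(P1, v0) -> 20. No state change.
Op 3: fork(P1) -> P2. 2 ppages; refcounts: pp0:3 pp1:3
Op 4: fork(P0) -> P3. 2 ppages; refcounts: pp0:4 pp1:4
Op 5: write(P1, v1, 159). refcount(pp1)=4>1 -> COPY to pp2. 3 ppages; refcounts: pp0:4 pp1:3 pp2:1
Op 6: read(P0, v1) -> 48. No state change.
Op 7: read(P3, v0) -> 20. No state change.
Op 8: read(P3, v0) -> 20. No state change.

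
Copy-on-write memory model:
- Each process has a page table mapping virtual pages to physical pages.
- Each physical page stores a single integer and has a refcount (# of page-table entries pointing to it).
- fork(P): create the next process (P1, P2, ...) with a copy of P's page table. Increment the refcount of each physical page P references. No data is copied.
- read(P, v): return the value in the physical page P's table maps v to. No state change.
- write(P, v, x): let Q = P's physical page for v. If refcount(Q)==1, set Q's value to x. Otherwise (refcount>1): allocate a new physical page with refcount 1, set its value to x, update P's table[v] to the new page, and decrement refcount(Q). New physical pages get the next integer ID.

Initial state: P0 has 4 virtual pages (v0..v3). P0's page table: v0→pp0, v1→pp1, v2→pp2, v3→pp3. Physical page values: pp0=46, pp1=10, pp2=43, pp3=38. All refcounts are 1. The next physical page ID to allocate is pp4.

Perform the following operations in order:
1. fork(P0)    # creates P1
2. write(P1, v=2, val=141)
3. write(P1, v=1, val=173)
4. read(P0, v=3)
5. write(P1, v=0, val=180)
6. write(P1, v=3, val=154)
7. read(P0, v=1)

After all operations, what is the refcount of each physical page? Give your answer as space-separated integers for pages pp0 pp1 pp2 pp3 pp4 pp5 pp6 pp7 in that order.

Op 1: fork(P0) -> P1. 4 ppages; refcounts: pp0:2 pp1:2 pp2:2 pp3:2
Op 2: write(P1, v2, 141). refcount(pp2)=2>1 -> COPY to pp4. 5 ppages; refcounts: pp0:2 pp1:2 pp2:1 pp3:2 pp4:1
Op 3: write(P1, v1, 173). refcount(pp1)=2>1 -> COPY to pp5. 6 ppages; refcounts: pp0:2 pp1:1 pp2:1 pp3:2 pp4:1 pp5:1
Op 4: read(P0, v3) -> 38. No state change.
Op 5: write(P1, v0, 180). refcount(pp0)=2>1 -> COPY to pp6. 7 ppages; refcounts: pp0:1 pp1:1 pp2:1 pp3:2 pp4:1 pp5:1 pp6:1
Op 6: write(P1, v3, 154). refcount(pp3)=2>1 -> COPY to pp7. 8 ppages; refcounts: pp0:1 pp1:1 pp2:1 pp3:1 pp4:1 pp5:1 pp6:1 pp7:1
Op 7: read(P0, v1) -> 10. No state change.

Answer: 1 1 1 1 1 1 1 1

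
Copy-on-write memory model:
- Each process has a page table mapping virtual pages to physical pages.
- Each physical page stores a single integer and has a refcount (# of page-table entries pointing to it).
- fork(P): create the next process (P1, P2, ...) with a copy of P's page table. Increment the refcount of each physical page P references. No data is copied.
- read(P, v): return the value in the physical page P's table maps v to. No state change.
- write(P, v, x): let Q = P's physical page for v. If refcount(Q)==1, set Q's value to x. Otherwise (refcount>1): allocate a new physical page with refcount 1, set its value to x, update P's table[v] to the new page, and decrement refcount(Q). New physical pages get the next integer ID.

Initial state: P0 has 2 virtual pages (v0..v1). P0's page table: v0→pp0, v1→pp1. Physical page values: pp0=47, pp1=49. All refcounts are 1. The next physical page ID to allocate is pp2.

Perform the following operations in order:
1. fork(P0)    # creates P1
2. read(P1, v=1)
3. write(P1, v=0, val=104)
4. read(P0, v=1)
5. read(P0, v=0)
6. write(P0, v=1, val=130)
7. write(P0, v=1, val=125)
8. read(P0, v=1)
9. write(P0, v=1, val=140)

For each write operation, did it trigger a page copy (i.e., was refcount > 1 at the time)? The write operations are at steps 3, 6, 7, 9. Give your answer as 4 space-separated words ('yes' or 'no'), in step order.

Op 1: fork(P0) -> P1. 2 ppages; refcounts: pp0:2 pp1:2
Op 2: read(P1, v1) -> 49. No state change.
Op 3: write(P1, v0, 104). refcount(pp0)=2>1 -> COPY to pp2. 3 ppages; refcounts: pp0:1 pp1:2 pp2:1
Op 4: read(P0, v1) -> 49. No state change.
Op 5: read(P0, v0) -> 47. No state change.
Op 6: write(P0, v1, 130). refcount(pp1)=2>1 -> COPY to pp3. 4 ppages; refcounts: pp0:1 pp1:1 pp2:1 pp3:1
Op 7: write(P0, v1, 125). refcount(pp3)=1 -> write in place. 4 ppages; refcounts: pp0:1 pp1:1 pp2:1 pp3:1
Op 8: read(P0, v1) -> 125. No state change.
Op 9: write(P0, v1, 140). refcount(pp3)=1 -> write in place. 4 ppages; refcounts: pp0:1 pp1:1 pp2:1 pp3:1

yes yes no no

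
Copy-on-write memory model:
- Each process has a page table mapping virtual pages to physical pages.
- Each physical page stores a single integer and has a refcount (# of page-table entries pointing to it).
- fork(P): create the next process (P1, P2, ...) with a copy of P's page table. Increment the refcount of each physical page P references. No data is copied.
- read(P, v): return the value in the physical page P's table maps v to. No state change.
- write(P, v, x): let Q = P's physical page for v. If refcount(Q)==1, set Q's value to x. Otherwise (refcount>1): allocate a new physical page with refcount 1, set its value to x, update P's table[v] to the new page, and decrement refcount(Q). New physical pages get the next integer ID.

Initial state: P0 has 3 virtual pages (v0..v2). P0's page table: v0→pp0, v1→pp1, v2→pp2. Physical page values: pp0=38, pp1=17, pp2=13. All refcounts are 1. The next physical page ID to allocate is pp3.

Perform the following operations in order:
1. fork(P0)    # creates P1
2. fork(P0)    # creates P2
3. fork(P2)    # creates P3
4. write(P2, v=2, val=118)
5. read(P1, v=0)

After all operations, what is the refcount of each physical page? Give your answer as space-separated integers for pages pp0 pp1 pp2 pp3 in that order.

Answer: 4 4 3 1

Derivation:
Op 1: fork(P0) -> P1. 3 ppages; refcounts: pp0:2 pp1:2 pp2:2
Op 2: fork(P0) -> P2. 3 ppages; refcounts: pp0:3 pp1:3 pp2:3
Op 3: fork(P2) -> P3. 3 ppages; refcounts: pp0:4 pp1:4 pp2:4
Op 4: write(P2, v2, 118). refcount(pp2)=4>1 -> COPY to pp3. 4 ppages; refcounts: pp0:4 pp1:4 pp2:3 pp3:1
Op 5: read(P1, v0) -> 38. No state change.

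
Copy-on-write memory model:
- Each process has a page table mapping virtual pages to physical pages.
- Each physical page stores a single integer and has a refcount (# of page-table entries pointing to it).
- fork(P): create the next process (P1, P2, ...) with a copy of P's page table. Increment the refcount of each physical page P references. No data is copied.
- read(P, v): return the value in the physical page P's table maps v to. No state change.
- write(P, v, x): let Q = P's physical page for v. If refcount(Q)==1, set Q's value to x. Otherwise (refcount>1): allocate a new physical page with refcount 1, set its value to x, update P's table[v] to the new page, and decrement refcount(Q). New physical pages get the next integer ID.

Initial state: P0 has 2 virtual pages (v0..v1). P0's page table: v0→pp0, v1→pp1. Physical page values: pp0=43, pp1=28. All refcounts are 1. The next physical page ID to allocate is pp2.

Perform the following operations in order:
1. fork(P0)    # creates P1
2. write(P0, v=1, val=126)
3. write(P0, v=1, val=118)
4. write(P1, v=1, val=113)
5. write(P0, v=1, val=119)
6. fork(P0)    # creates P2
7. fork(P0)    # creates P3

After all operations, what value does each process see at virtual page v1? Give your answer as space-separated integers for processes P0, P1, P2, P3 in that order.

Op 1: fork(P0) -> P1. 2 ppages; refcounts: pp0:2 pp1:2
Op 2: write(P0, v1, 126). refcount(pp1)=2>1 -> COPY to pp2. 3 ppages; refcounts: pp0:2 pp1:1 pp2:1
Op 3: write(P0, v1, 118). refcount(pp2)=1 -> write in place. 3 ppages; refcounts: pp0:2 pp1:1 pp2:1
Op 4: write(P1, v1, 113). refcount(pp1)=1 -> write in place. 3 ppages; refcounts: pp0:2 pp1:1 pp2:1
Op 5: write(P0, v1, 119). refcount(pp2)=1 -> write in place. 3 ppages; refcounts: pp0:2 pp1:1 pp2:1
Op 6: fork(P0) -> P2. 3 ppages; refcounts: pp0:3 pp1:1 pp2:2
Op 7: fork(P0) -> P3. 3 ppages; refcounts: pp0:4 pp1:1 pp2:3
P0: v1 -> pp2 = 119
P1: v1 -> pp1 = 113
P2: v1 -> pp2 = 119
P3: v1 -> pp2 = 119

Answer: 119 113 119 119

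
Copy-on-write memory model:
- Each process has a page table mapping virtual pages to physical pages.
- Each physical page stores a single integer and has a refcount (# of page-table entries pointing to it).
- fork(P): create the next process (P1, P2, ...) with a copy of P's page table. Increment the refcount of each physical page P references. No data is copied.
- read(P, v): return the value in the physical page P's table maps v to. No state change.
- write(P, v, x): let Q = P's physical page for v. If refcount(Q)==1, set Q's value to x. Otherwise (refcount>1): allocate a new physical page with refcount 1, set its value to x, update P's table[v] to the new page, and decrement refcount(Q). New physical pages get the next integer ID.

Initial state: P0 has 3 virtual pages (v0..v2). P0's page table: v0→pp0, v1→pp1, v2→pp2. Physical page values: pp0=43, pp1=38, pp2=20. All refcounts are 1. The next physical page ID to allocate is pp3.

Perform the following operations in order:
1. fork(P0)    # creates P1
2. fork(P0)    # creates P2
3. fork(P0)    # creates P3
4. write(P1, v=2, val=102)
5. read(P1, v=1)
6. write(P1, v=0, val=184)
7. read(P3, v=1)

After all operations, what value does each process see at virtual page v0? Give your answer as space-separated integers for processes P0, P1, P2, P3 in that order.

Op 1: fork(P0) -> P1. 3 ppages; refcounts: pp0:2 pp1:2 pp2:2
Op 2: fork(P0) -> P2. 3 ppages; refcounts: pp0:3 pp1:3 pp2:3
Op 3: fork(P0) -> P3. 3 ppages; refcounts: pp0:4 pp1:4 pp2:4
Op 4: write(P1, v2, 102). refcount(pp2)=4>1 -> COPY to pp3. 4 ppages; refcounts: pp0:4 pp1:4 pp2:3 pp3:1
Op 5: read(P1, v1) -> 38. No state change.
Op 6: write(P1, v0, 184). refcount(pp0)=4>1 -> COPY to pp4. 5 ppages; refcounts: pp0:3 pp1:4 pp2:3 pp3:1 pp4:1
Op 7: read(P3, v1) -> 38. No state change.
P0: v0 -> pp0 = 43
P1: v0 -> pp4 = 184
P2: v0 -> pp0 = 43
P3: v0 -> pp0 = 43

Answer: 43 184 43 43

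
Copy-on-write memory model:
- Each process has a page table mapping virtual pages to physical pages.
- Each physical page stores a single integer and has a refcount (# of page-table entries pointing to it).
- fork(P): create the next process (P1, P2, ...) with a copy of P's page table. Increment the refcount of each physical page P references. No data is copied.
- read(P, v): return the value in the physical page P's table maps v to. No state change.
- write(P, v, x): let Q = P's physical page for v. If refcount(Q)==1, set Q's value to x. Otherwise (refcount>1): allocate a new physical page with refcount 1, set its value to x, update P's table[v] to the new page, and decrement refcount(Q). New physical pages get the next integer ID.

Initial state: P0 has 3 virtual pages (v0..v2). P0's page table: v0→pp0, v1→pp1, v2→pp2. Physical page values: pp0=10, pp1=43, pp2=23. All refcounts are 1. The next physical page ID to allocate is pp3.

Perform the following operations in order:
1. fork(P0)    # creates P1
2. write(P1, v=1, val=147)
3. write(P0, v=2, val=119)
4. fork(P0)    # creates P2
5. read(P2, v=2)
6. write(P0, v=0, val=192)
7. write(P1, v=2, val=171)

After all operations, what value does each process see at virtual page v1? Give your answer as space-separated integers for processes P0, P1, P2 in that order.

Answer: 43 147 43

Derivation:
Op 1: fork(P0) -> P1. 3 ppages; refcounts: pp0:2 pp1:2 pp2:2
Op 2: write(P1, v1, 147). refcount(pp1)=2>1 -> COPY to pp3. 4 ppages; refcounts: pp0:2 pp1:1 pp2:2 pp3:1
Op 3: write(P0, v2, 119). refcount(pp2)=2>1 -> COPY to pp4. 5 ppages; refcounts: pp0:2 pp1:1 pp2:1 pp3:1 pp4:1
Op 4: fork(P0) -> P2. 5 ppages; refcounts: pp0:3 pp1:2 pp2:1 pp3:1 pp4:2
Op 5: read(P2, v2) -> 119. No state change.
Op 6: write(P0, v0, 192). refcount(pp0)=3>1 -> COPY to pp5. 6 ppages; refcounts: pp0:2 pp1:2 pp2:1 pp3:1 pp4:2 pp5:1
Op 7: write(P1, v2, 171). refcount(pp2)=1 -> write in place. 6 ppages; refcounts: pp0:2 pp1:2 pp2:1 pp3:1 pp4:2 pp5:1
P0: v1 -> pp1 = 43
P1: v1 -> pp3 = 147
P2: v1 -> pp1 = 43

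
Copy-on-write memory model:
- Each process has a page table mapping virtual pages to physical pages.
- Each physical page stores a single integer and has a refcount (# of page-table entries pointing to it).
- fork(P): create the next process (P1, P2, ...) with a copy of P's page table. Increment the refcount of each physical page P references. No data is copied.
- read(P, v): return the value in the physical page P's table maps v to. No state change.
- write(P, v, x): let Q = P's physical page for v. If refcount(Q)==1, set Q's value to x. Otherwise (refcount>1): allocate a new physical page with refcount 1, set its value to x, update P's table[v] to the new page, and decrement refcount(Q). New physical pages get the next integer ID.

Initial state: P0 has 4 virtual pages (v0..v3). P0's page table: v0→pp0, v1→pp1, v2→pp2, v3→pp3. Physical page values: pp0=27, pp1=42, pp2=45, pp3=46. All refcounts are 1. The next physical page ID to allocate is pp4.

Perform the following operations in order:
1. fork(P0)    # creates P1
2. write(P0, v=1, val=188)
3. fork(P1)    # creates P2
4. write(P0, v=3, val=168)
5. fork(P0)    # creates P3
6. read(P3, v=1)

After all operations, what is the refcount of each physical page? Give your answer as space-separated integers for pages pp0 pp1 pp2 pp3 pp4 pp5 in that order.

Op 1: fork(P0) -> P1. 4 ppages; refcounts: pp0:2 pp1:2 pp2:2 pp3:2
Op 2: write(P0, v1, 188). refcount(pp1)=2>1 -> COPY to pp4. 5 ppages; refcounts: pp0:2 pp1:1 pp2:2 pp3:2 pp4:1
Op 3: fork(P1) -> P2. 5 ppages; refcounts: pp0:3 pp1:2 pp2:3 pp3:3 pp4:1
Op 4: write(P0, v3, 168). refcount(pp3)=3>1 -> COPY to pp5. 6 ppages; refcounts: pp0:3 pp1:2 pp2:3 pp3:2 pp4:1 pp5:1
Op 5: fork(P0) -> P3. 6 ppages; refcounts: pp0:4 pp1:2 pp2:4 pp3:2 pp4:2 pp5:2
Op 6: read(P3, v1) -> 188. No state change.

Answer: 4 2 4 2 2 2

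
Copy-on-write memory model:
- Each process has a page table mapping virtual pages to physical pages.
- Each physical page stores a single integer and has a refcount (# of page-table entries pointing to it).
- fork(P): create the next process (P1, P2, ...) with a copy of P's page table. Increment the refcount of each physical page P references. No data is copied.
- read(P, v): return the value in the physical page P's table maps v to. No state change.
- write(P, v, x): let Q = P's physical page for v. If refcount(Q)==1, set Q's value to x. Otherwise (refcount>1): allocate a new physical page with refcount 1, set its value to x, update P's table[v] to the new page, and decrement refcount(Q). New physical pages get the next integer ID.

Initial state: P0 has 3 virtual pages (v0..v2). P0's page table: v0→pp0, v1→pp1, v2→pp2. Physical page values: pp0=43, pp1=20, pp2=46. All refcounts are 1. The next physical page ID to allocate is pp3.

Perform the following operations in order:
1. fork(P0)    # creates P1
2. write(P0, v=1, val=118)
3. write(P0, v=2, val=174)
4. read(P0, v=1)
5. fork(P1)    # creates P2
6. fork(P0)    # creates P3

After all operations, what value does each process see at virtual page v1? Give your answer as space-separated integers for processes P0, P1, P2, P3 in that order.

Op 1: fork(P0) -> P1. 3 ppages; refcounts: pp0:2 pp1:2 pp2:2
Op 2: write(P0, v1, 118). refcount(pp1)=2>1 -> COPY to pp3. 4 ppages; refcounts: pp0:2 pp1:1 pp2:2 pp3:1
Op 3: write(P0, v2, 174). refcount(pp2)=2>1 -> COPY to pp4. 5 ppages; refcounts: pp0:2 pp1:1 pp2:1 pp3:1 pp4:1
Op 4: read(P0, v1) -> 118. No state change.
Op 5: fork(P1) -> P2. 5 ppages; refcounts: pp0:3 pp1:2 pp2:2 pp3:1 pp4:1
Op 6: fork(P0) -> P3. 5 ppages; refcounts: pp0:4 pp1:2 pp2:2 pp3:2 pp4:2
P0: v1 -> pp3 = 118
P1: v1 -> pp1 = 20
P2: v1 -> pp1 = 20
P3: v1 -> pp3 = 118

Answer: 118 20 20 118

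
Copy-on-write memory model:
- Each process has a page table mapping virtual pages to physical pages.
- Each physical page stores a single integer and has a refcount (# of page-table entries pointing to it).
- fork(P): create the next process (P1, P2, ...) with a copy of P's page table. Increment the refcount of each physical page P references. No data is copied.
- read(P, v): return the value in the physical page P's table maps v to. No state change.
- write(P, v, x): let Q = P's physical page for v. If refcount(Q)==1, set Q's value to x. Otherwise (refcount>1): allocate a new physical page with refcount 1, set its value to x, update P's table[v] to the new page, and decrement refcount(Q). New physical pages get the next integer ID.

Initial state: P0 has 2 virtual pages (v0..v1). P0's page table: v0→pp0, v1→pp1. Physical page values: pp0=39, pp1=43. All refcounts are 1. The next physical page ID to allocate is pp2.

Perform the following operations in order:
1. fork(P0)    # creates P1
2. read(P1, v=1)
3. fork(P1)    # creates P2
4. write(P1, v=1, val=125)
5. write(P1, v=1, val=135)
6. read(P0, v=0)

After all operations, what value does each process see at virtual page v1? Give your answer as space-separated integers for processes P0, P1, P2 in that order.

Op 1: fork(P0) -> P1. 2 ppages; refcounts: pp0:2 pp1:2
Op 2: read(P1, v1) -> 43. No state change.
Op 3: fork(P1) -> P2. 2 ppages; refcounts: pp0:3 pp1:3
Op 4: write(P1, v1, 125). refcount(pp1)=3>1 -> COPY to pp2. 3 ppages; refcounts: pp0:3 pp1:2 pp2:1
Op 5: write(P1, v1, 135). refcount(pp2)=1 -> write in place. 3 ppages; refcounts: pp0:3 pp1:2 pp2:1
Op 6: read(P0, v0) -> 39. No state change.
P0: v1 -> pp1 = 43
P1: v1 -> pp2 = 135
P2: v1 -> pp1 = 43

Answer: 43 135 43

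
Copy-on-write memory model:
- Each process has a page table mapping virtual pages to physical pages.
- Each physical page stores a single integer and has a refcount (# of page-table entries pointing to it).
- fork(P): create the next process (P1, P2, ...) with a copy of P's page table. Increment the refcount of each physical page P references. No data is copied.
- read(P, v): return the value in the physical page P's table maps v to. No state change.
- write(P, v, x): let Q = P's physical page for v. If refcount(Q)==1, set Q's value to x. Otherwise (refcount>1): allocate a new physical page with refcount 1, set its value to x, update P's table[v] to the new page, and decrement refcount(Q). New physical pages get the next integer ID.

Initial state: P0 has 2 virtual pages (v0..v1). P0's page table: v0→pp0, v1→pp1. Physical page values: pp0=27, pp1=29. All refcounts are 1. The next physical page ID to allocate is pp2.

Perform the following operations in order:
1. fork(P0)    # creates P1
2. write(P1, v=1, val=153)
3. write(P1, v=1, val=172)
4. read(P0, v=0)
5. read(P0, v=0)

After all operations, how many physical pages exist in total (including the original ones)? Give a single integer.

Op 1: fork(P0) -> P1. 2 ppages; refcounts: pp0:2 pp1:2
Op 2: write(P1, v1, 153). refcount(pp1)=2>1 -> COPY to pp2. 3 ppages; refcounts: pp0:2 pp1:1 pp2:1
Op 3: write(P1, v1, 172). refcount(pp2)=1 -> write in place. 3 ppages; refcounts: pp0:2 pp1:1 pp2:1
Op 4: read(P0, v0) -> 27. No state change.
Op 5: read(P0, v0) -> 27. No state change.

Answer: 3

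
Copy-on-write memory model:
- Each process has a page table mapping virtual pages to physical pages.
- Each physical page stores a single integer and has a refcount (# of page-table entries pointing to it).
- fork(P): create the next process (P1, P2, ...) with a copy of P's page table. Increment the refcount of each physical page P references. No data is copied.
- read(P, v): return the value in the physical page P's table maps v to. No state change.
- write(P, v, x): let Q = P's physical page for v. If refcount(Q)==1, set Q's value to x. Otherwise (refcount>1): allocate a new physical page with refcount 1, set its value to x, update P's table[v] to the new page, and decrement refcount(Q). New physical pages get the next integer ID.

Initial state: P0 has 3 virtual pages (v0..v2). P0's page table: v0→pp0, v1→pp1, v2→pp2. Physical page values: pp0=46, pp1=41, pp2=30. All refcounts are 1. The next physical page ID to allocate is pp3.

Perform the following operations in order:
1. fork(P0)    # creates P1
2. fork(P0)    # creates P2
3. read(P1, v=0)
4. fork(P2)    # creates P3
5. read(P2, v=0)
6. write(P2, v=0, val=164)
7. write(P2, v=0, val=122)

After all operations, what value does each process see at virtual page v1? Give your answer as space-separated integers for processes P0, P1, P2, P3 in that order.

Op 1: fork(P0) -> P1. 3 ppages; refcounts: pp0:2 pp1:2 pp2:2
Op 2: fork(P0) -> P2. 3 ppages; refcounts: pp0:3 pp1:3 pp2:3
Op 3: read(P1, v0) -> 46. No state change.
Op 4: fork(P2) -> P3. 3 ppages; refcounts: pp0:4 pp1:4 pp2:4
Op 5: read(P2, v0) -> 46. No state change.
Op 6: write(P2, v0, 164). refcount(pp0)=4>1 -> COPY to pp3. 4 ppages; refcounts: pp0:3 pp1:4 pp2:4 pp3:1
Op 7: write(P2, v0, 122). refcount(pp3)=1 -> write in place. 4 ppages; refcounts: pp0:3 pp1:4 pp2:4 pp3:1
P0: v1 -> pp1 = 41
P1: v1 -> pp1 = 41
P2: v1 -> pp1 = 41
P3: v1 -> pp1 = 41

Answer: 41 41 41 41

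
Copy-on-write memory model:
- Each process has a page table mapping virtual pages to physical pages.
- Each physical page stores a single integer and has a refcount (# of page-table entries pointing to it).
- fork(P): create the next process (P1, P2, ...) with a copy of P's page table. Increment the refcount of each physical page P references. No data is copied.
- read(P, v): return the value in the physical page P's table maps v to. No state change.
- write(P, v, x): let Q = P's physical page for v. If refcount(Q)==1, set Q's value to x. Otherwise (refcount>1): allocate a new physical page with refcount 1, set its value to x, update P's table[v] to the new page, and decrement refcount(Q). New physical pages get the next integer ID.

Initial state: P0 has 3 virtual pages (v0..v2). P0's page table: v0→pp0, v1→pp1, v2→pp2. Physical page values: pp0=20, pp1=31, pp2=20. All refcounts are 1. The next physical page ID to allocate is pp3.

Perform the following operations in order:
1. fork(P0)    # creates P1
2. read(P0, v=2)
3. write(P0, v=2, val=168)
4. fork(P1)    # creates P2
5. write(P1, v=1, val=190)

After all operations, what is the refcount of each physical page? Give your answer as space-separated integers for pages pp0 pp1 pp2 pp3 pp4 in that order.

Op 1: fork(P0) -> P1. 3 ppages; refcounts: pp0:2 pp1:2 pp2:2
Op 2: read(P0, v2) -> 20. No state change.
Op 3: write(P0, v2, 168). refcount(pp2)=2>1 -> COPY to pp3. 4 ppages; refcounts: pp0:2 pp1:2 pp2:1 pp3:1
Op 4: fork(P1) -> P2. 4 ppages; refcounts: pp0:3 pp1:3 pp2:2 pp3:1
Op 5: write(P1, v1, 190). refcount(pp1)=3>1 -> COPY to pp4. 5 ppages; refcounts: pp0:3 pp1:2 pp2:2 pp3:1 pp4:1

Answer: 3 2 2 1 1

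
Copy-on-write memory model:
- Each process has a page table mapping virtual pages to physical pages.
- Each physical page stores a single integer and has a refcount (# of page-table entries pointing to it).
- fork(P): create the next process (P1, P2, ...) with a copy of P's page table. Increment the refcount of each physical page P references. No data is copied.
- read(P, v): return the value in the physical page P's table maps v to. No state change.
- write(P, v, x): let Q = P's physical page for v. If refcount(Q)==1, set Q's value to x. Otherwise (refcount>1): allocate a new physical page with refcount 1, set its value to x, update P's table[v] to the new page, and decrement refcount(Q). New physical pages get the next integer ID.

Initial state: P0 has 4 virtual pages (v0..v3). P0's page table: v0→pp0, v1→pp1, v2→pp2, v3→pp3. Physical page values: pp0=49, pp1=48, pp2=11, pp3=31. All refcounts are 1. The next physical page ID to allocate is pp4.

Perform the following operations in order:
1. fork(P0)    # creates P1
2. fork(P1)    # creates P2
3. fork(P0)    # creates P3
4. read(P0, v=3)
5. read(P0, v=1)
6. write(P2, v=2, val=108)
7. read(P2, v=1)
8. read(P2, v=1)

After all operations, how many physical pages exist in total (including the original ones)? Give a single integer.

Answer: 5

Derivation:
Op 1: fork(P0) -> P1. 4 ppages; refcounts: pp0:2 pp1:2 pp2:2 pp3:2
Op 2: fork(P1) -> P2. 4 ppages; refcounts: pp0:3 pp1:3 pp2:3 pp3:3
Op 3: fork(P0) -> P3. 4 ppages; refcounts: pp0:4 pp1:4 pp2:4 pp3:4
Op 4: read(P0, v3) -> 31. No state change.
Op 5: read(P0, v1) -> 48. No state change.
Op 6: write(P2, v2, 108). refcount(pp2)=4>1 -> COPY to pp4. 5 ppages; refcounts: pp0:4 pp1:4 pp2:3 pp3:4 pp4:1
Op 7: read(P2, v1) -> 48. No state change.
Op 8: read(P2, v1) -> 48. No state change.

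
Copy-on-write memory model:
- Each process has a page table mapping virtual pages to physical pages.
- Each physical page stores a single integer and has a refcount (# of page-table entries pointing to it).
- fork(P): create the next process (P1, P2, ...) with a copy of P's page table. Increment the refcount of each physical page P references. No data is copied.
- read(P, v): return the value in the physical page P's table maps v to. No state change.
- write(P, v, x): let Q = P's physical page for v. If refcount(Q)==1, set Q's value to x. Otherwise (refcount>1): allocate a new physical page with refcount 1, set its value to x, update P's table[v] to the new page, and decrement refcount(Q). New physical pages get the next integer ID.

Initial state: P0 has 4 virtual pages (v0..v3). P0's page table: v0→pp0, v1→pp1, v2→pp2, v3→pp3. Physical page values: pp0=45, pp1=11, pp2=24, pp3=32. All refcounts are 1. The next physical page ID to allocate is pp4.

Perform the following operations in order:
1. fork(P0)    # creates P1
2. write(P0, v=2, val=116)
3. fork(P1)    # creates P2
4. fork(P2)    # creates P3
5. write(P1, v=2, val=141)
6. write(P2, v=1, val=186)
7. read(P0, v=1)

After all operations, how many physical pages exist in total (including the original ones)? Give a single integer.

Answer: 7

Derivation:
Op 1: fork(P0) -> P1. 4 ppages; refcounts: pp0:2 pp1:2 pp2:2 pp3:2
Op 2: write(P0, v2, 116). refcount(pp2)=2>1 -> COPY to pp4. 5 ppages; refcounts: pp0:2 pp1:2 pp2:1 pp3:2 pp4:1
Op 3: fork(P1) -> P2. 5 ppages; refcounts: pp0:3 pp1:3 pp2:2 pp3:3 pp4:1
Op 4: fork(P2) -> P3. 5 ppages; refcounts: pp0:4 pp1:4 pp2:3 pp3:4 pp4:1
Op 5: write(P1, v2, 141). refcount(pp2)=3>1 -> COPY to pp5. 6 ppages; refcounts: pp0:4 pp1:4 pp2:2 pp3:4 pp4:1 pp5:1
Op 6: write(P2, v1, 186). refcount(pp1)=4>1 -> COPY to pp6. 7 ppages; refcounts: pp0:4 pp1:3 pp2:2 pp3:4 pp4:1 pp5:1 pp6:1
Op 7: read(P0, v1) -> 11. No state change.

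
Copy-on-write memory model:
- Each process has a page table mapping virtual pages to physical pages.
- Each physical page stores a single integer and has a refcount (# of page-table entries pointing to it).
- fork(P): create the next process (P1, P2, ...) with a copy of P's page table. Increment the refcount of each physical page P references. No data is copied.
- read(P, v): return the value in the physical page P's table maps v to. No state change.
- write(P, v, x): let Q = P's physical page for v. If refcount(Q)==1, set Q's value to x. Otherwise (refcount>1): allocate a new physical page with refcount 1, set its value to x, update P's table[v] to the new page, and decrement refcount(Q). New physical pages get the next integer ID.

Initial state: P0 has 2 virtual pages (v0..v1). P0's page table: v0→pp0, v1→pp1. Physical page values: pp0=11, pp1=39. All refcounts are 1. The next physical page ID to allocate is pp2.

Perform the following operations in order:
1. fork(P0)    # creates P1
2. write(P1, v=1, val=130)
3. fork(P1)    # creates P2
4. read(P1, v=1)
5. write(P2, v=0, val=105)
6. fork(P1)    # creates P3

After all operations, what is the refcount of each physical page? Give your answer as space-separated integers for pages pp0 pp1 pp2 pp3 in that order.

Answer: 3 1 3 1

Derivation:
Op 1: fork(P0) -> P1. 2 ppages; refcounts: pp0:2 pp1:2
Op 2: write(P1, v1, 130). refcount(pp1)=2>1 -> COPY to pp2. 3 ppages; refcounts: pp0:2 pp1:1 pp2:1
Op 3: fork(P1) -> P2. 3 ppages; refcounts: pp0:3 pp1:1 pp2:2
Op 4: read(P1, v1) -> 130. No state change.
Op 5: write(P2, v0, 105). refcount(pp0)=3>1 -> COPY to pp3. 4 ppages; refcounts: pp0:2 pp1:1 pp2:2 pp3:1
Op 6: fork(P1) -> P3. 4 ppages; refcounts: pp0:3 pp1:1 pp2:3 pp3:1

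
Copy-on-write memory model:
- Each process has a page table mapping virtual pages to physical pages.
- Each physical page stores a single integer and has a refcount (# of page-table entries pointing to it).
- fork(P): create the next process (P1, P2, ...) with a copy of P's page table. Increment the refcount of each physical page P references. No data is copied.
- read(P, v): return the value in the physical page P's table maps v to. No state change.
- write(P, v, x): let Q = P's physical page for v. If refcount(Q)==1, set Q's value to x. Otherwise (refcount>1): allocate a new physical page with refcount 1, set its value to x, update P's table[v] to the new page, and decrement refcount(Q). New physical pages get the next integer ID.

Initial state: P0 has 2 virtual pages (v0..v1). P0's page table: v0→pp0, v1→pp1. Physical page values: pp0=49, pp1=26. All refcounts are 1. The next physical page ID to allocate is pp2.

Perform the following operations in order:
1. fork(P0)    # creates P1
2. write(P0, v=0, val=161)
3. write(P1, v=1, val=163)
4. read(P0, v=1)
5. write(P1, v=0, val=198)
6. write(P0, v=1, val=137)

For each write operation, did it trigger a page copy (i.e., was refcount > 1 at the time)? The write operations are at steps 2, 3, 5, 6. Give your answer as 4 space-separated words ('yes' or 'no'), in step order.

Op 1: fork(P0) -> P1. 2 ppages; refcounts: pp0:2 pp1:2
Op 2: write(P0, v0, 161). refcount(pp0)=2>1 -> COPY to pp2. 3 ppages; refcounts: pp0:1 pp1:2 pp2:1
Op 3: write(P1, v1, 163). refcount(pp1)=2>1 -> COPY to pp3. 4 ppages; refcounts: pp0:1 pp1:1 pp2:1 pp3:1
Op 4: read(P0, v1) -> 26. No state change.
Op 5: write(P1, v0, 198). refcount(pp0)=1 -> write in place. 4 ppages; refcounts: pp0:1 pp1:1 pp2:1 pp3:1
Op 6: write(P0, v1, 137). refcount(pp1)=1 -> write in place. 4 ppages; refcounts: pp0:1 pp1:1 pp2:1 pp3:1

yes yes no no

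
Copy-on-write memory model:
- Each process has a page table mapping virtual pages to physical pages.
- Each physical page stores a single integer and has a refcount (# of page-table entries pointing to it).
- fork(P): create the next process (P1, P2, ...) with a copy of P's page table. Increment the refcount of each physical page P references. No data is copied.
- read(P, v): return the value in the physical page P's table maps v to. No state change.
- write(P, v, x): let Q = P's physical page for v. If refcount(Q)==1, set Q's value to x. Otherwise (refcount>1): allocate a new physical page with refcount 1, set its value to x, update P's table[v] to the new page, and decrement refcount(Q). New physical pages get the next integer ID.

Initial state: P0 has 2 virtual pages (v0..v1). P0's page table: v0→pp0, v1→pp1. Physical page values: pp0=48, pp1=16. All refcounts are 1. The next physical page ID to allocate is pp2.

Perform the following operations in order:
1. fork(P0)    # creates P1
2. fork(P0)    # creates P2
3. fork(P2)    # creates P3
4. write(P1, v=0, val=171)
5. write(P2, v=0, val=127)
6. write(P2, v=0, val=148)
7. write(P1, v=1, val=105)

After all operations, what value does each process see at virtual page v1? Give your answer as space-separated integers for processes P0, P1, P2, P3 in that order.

Answer: 16 105 16 16

Derivation:
Op 1: fork(P0) -> P1. 2 ppages; refcounts: pp0:2 pp1:2
Op 2: fork(P0) -> P2. 2 ppages; refcounts: pp0:3 pp1:3
Op 3: fork(P2) -> P3. 2 ppages; refcounts: pp0:4 pp1:4
Op 4: write(P1, v0, 171). refcount(pp0)=4>1 -> COPY to pp2. 3 ppages; refcounts: pp0:3 pp1:4 pp2:1
Op 5: write(P2, v0, 127). refcount(pp0)=3>1 -> COPY to pp3. 4 ppages; refcounts: pp0:2 pp1:4 pp2:1 pp3:1
Op 6: write(P2, v0, 148). refcount(pp3)=1 -> write in place. 4 ppages; refcounts: pp0:2 pp1:4 pp2:1 pp3:1
Op 7: write(P1, v1, 105). refcount(pp1)=4>1 -> COPY to pp4. 5 ppages; refcounts: pp0:2 pp1:3 pp2:1 pp3:1 pp4:1
P0: v1 -> pp1 = 16
P1: v1 -> pp4 = 105
P2: v1 -> pp1 = 16
P3: v1 -> pp1 = 16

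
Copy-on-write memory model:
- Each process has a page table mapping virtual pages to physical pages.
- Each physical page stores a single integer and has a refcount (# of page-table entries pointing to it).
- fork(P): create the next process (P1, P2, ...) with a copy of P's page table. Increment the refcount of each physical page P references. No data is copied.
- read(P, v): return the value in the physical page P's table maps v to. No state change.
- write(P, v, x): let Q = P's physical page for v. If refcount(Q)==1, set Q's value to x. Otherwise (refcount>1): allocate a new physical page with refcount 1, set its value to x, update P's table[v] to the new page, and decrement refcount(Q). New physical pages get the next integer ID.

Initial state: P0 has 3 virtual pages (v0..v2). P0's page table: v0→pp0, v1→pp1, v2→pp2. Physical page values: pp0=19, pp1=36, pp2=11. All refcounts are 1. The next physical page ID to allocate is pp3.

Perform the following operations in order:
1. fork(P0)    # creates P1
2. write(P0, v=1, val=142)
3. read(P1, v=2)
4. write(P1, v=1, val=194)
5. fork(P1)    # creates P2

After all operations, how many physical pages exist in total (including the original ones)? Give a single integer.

Answer: 4

Derivation:
Op 1: fork(P0) -> P1. 3 ppages; refcounts: pp0:2 pp1:2 pp2:2
Op 2: write(P0, v1, 142). refcount(pp1)=2>1 -> COPY to pp3. 4 ppages; refcounts: pp0:2 pp1:1 pp2:2 pp3:1
Op 3: read(P1, v2) -> 11. No state change.
Op 4: write(P1, v1, 194). refcount(pp1)=1 -> write in place. 4 ppages; refcounts: pp0:2 pp1:1 pp2:2 pp3:1
Op 5: fork(P1) -> P2. 4 ppages; refcounts: pp0:3 pp1:2 pp2:3 pp3:1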